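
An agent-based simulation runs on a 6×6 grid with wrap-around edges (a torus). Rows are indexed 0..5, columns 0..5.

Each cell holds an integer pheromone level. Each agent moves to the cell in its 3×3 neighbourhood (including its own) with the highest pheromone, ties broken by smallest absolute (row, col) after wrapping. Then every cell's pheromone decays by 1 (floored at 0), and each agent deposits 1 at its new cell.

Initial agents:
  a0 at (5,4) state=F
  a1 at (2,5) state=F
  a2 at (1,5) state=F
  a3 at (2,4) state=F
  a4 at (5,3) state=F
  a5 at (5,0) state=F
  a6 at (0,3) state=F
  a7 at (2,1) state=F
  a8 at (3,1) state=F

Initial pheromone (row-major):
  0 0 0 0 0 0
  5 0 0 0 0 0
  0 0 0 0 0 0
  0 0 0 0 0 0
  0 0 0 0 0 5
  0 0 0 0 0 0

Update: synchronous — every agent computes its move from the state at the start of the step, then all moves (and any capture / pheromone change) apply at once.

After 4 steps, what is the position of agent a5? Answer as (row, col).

(4, 5)

t=1: a0@(4,5) a1@(1,0) a2@(1,0) a3@(1,3) a4@(0,2) a5@(4,5) a6@(0,2) a7@(1,0) a8@(2,0) | pheromone: 0 0 2 0 0 0 / 7 0 0 1 0 0 / 1 0 0 0 0 0 / 0 0 0 0 0 0 / 0 0 0 0 0 6 / 0 0 0 0 0 0
t=2: a0@(4,5) a1@(1,0) a2@(1,0) a3@(0,2) a4@(0,2) a5@(4,5) a6@(0,2) a7@(1,0) a8@(1,0) | pheromone: 0 0 4 0 0 0 / 10 0 0 0 0 0 / 0 0 0 0 0 0 / 0 0 0 0 0 0 / 0 0 0 0 0 7 / 0 0 0 0 0 0
t=3: a0@(4,5) a1@(1,0) a2@(1,0) a3@(0,2) a4@(0,2) a5@(4,5) a6@(0,2) a7@(1,0) a8@(1,0) | pheromone: 0 0 6 0 0 0 / 13 0 0 0 0 0 / 0 0 0 0 0 0 / 0 0 0 0 0 0 / 0 0 0 0 0 8 / 0 0 0 0 0 0
t=4: a0@(4,5) a1@(1,0) a2@(1,0) a3@(0,2) a4@(0,2) a5@(4,5) a6@(0,2) a7@(1,0) a8@(1,0) | pheromone: 0 0 8 0 0 0 / 16 0 0 0 0 0 / 0 0 0 0 0 0 / 0 0 0 0 0 0 / 0 0 0 0 0 9 / 0 0 0 0 0 0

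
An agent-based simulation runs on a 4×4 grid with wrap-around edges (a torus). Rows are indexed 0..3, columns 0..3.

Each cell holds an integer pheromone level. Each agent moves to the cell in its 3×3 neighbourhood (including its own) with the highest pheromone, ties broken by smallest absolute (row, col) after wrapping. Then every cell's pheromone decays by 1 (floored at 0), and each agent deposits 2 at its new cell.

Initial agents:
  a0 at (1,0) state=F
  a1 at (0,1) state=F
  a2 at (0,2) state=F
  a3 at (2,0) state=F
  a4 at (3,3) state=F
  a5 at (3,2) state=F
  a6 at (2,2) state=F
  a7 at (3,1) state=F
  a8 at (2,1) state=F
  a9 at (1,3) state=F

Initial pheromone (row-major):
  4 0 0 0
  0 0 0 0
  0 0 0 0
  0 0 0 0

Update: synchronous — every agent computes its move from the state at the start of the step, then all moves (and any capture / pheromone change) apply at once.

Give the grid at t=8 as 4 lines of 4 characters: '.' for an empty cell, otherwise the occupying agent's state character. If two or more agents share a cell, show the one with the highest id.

F...
....
....
....

t=1: a0@(0,0) a1@(0,0) a2@(0,1) a3@(1,0) a4@(0,0) a5@(0,1) a6@(1,1) a7@(0,0) a8@(1,0) a9@(0,0) | pheromone: 13 4 0 0 / 4 2 0 0 / 0 0 0 0 / 0 0 0 0
t=2: a0@(0,0) a1@(0,0) a2@(0,0) a3@(0,0) a4@(0,0) a5@(0,0) a6@(0,0) a7@(0,0) a8@(0,0) a9@(0,0) | pheromone: 32 3 0 0 / 3 1 0 0 / 0 0 0 0 / 0 0 0 0
t=3: a0@(0,0) a1@(0,0) a2@(0,0) a3@(0,0) a4@(0,0) a5@(0,0) a6@(0,0) a7@(0,0) a8@(0,0) a9@(0,0) | pheromone: 51 2 0 0 / 2 0 0 0 / 0 0 0 0 / 0 0 0 0
t=4: a0@(0,0) a1@(0,0) a2@(0,0) a3@(0,0) a4@(0,0) a5@(0,0) a6@(0,0) a7@(0,0) a8@(0,0) a9@(0,0) | pheromone: 70 1 0 0 / 1 0 0 0 / 0 0 0 0 / 0 0 0 0
t=5: a0@(0,0) a1@(0,0) a2@(0,0) a3@(0,0) a4@(0,0) a5@(0,0) a6@(0,0) a7@(0,0) a8@(0,0) a9@(0,0) | pheromone: 89 0 0 0 / 0 0 0 0 / 0 0 0 0 / 0 0 0 0
t=6: a0@(0,0) a1@(0,0) a2@(0,0) a3@(0,0) a4@(0,0) a5@(0,0) a6@(0,0) a7@(0,0) a8@(0,0) a9@(0,0) | pheromone: 108 0 0 0 / 0 0 0 0 / 0 0 0 0 / 0 0 0 0
t=7: a0@(0,0) a1@(0,0) a2@(0,0) a3@(0,0) a4@(0,0) a5@(0,0) a6@(0,0) a7@(0,0) a8@(0,0) a9@(0,0) | pheromone: 127 0 0 0 / 0 0 0 0 / 0 0 0 0 / 0 0 0 0
t=8: a0@(0,0) a1@(0,0) a2@(0,0) a3@(0,0) a4@(0,0) a5@(0,0) a6@(0,0) a7@(0,0) a8@(0,0) a9@(0,0) | pheromone: 146 0 0 0 / 0 0 0 0 / 0 0 0 0 / 0 0 0 0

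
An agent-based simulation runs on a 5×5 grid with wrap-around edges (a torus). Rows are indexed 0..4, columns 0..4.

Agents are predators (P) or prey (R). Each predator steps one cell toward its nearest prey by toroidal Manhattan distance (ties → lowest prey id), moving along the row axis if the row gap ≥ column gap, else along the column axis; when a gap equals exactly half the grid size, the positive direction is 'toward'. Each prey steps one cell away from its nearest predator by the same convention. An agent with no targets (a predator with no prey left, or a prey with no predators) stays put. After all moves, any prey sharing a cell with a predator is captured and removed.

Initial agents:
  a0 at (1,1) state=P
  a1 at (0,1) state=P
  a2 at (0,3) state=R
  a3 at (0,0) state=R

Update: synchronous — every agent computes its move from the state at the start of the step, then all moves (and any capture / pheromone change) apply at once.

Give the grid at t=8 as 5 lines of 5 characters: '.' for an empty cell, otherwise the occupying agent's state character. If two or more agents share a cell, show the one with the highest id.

..RPP
.....
.....
.....
.....

t=1: a0@(0,1):P a1@(0,0):P a2@(0,4):R a3@(0,4):R
t=2: a0@(0,0):P a1@(0,4):P a2@(0,3):R a3@(0,3):R
t=3: a0@(0,4):P a1@(0,3):P a2@(0,2):R a3@(0,2):R
t=4: a0@(0,3):P a1@(0,2):P a2@(0,1):R a3@(0,1):R
t=5: a0@(0,2):P a1@(0,1):P a2@(0,0):R a3@(0,0):R
t=6: a0@(0,1):P a1@(0,0):P a2@(0,4):R a3@(0,4):R
t=7: a0@(0,0):P a1@(0,4):P a2@(0,3):R a3@(0,3):R
t=8: a0@(0,4):P a1@(0,3):P a2@(0,2):R a3@(0,2):R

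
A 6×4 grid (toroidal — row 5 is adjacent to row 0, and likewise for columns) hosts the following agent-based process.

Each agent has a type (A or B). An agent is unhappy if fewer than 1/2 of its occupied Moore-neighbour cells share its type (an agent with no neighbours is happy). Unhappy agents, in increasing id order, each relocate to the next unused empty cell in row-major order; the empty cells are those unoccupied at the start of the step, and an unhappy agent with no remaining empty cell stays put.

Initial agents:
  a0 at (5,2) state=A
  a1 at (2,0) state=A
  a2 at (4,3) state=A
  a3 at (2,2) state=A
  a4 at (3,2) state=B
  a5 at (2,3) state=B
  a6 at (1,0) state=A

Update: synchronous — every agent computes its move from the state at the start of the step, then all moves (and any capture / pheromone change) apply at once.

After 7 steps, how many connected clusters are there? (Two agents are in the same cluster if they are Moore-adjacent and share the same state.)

t=1: a0@(5,2):A a1@(2,0):A a2@(4,3):A a3@(0,0):A a4@(0,1):B a5@(0,2):B a6@(1,0):A
t=2: a0@(0,3):A a1@(2,0):A a2@(4,3):A a3@(0,0):A a4@(1,1):B a5@(0,2):B a6@(1,0):A
t=3: a0@(0,3):A a1@(2,0):A a2@(4,3):A a3@(0,0):A a4@(0,1):B a5@(0,2):B a6@(1,0):A
t=4: a0@(0,3):A a1@(2,0):A a2@(4,3):A a3@(0,0):A a4@(1,1):B a5@(0,2):B a6@(1,0):A
t=5: a0@(0,3):A a1@(2,0):A a2@(4,3):A a3@(0,0):A a4@(0,1):B a5@(0,2):B a6@(1,0):A
t=6: a0@(0,3):A a1@(2,0):A a2@(4,3):A a3@(0,0):A a4@(1,1):B a5@(0,2):B a6@(1,0):A
t=7: a0@(0,3):A a1@(2,0):A a2@(4,3):A a3@(0,0):A a4@(0,1):B a5@(0,2):B a6@(1,0):A

3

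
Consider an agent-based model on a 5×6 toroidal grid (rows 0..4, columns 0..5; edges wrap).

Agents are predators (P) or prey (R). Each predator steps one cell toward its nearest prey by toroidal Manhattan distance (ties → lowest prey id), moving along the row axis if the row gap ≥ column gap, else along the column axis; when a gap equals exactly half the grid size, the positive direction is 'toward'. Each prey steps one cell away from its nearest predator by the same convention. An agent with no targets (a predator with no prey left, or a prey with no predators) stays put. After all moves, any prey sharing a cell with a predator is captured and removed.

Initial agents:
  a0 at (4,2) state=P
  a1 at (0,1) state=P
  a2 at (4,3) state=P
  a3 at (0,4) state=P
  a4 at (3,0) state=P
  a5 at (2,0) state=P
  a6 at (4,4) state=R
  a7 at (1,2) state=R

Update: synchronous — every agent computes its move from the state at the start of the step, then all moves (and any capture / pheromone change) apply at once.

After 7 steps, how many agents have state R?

2

t=1: a0@(4,3):P a1@(1,1):P a2@(4,4):P a3@(4,4):P a4@(3,5):P a5@(2,1):P a6@(4,5):R a7@(2,2):R
t=2: a0@(4,4):P a1@(2,1):P a2@(4,5):P a3@(4,5):P a4@(4,5):P a5@(2,2):P a6@(4,0):R a7@(2,3):R
t=3: a0@(4,5):P a1@(2,2):P a2@(4,0):P a3@(4,0):P a4@(4,0):P a5@(2,3):P a6@(4,1):R a7@(2,4):R
t=4: a0@(4,0):P a1@(2,3):P a2@(4,1):P a3@(4,1):P a4@(4,1):P a5@(2,4):P a6@(4,2):R a7@(2,5):R
t=5: a0@(4,1):P a1@(2,4):P a2@(4,2):P a3@(4,2):P a4@(4,2):P a5@(2,5):P a6@(4,3):R a7@(2,0):R
t=6: a0@(4,2):P a1@(2,5):P a2@(4,3):P a3@(4,3):P a4@(4,3):P a5@(2,0):P a6@(4,4):R a7@(2,1):R
t=7: a0@(4,3):P a1@(2,0):P a2@(4,4):P a3@(4,4):P a4@(4,4):P a5@(2,1):P a6@(4,5):R a7@(2,2):R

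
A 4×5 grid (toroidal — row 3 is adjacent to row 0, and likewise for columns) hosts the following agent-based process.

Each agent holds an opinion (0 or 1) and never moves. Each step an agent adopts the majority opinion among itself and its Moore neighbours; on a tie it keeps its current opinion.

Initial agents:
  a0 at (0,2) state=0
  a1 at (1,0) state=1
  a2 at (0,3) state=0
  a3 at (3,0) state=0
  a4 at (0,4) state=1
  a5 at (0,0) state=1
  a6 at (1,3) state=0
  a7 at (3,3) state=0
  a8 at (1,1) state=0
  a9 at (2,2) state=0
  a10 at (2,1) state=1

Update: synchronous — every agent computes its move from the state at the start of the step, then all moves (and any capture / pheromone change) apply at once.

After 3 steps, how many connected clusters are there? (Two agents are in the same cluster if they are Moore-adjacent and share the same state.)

t=1: a0@(0,2):0 a1@(1,0):1 a2@(0,3):0 a3@(3,0):1 a4@(0,4):0 a5@(0,0):1 a6@(1,3):0 a7@(3,3):0 a8@(1,1):0 a9@(2,2):0 a10@(2,1):0
t=2: a0@(0,2):0 a1@(1,0):0 a2@(0,3):0 a3@(3,0):1 a4@(0,4):0 a5@(0,0):1 a6@(1,3):0 a7@(3,3):0 a8@(1,1):0 a9@(2,2):0 a10@(2,1):0
t=3: a0@(0,2):0 a1@(1,0):0 a2@(0,3):0 a3@(3,0):1 a4@(0,4):0 a5@(0,0):0 a6@(1,3):0 a7@(3,3):0 a8@(1,1):0 a9@(2,2):0 a10@(2,1):0

2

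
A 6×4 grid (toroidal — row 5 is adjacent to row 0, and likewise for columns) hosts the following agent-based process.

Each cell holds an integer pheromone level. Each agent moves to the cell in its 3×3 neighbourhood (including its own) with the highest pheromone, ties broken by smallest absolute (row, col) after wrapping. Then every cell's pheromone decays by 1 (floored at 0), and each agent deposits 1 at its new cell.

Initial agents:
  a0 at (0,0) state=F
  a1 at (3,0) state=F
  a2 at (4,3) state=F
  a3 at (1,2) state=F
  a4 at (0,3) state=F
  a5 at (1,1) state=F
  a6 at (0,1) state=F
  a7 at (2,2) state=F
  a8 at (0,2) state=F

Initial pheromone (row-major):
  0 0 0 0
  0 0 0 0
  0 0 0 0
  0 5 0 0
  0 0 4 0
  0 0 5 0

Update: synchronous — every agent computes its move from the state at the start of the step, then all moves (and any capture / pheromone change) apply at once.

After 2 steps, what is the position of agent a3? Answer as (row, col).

(5, 2)

t=1: a0@(0,0) a1@(3,1) a2@(5,2) a3@(0,1) a4@(5,2) a5@(0,0) a6@(5,2) a7@(3,1) a8@(5,2) | pheromone: 2 1 0 0 / 0 0 0 0 / 0 0 0 0 / 0 6 0 0 / 0 0 3 0 / 0 0 8 0
t=2: a0@(0,0) a1@(3,1) a2@(5,2) a3@(5,2) a4@(5,2) a5@(0,0) a6@(5,2) a7@(3,1) a8@(5,2) | pheromone: 3 0 0 0 / 0 0 0 0 / 0 0 0 0 / 0 7 0 0 / 0 0 2 0 / 0 0 12 0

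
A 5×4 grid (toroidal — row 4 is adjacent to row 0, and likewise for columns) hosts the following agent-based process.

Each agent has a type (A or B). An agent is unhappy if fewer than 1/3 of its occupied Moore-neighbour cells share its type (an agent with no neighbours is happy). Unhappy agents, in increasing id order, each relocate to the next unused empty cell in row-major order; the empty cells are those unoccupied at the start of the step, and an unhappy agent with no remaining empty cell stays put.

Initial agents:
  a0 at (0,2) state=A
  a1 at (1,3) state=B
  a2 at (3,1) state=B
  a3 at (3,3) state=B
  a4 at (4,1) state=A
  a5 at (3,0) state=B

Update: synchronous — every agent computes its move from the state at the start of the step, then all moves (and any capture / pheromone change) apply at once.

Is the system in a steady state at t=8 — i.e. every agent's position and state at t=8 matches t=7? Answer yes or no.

no

t=1: a0@(0,2):A a1@(0,0):B a2@(3,1):B a3@(3,3):B a4@(4,1):A a5@(3,0):B
t=2: a0@(0,2):A a1@(0,1):B a2@(3,1):B a3@(3,3):B a4@(0,3):A a5@(3,0):B
t=3: a0@(0,2):A a1@(0,0):B a2@(3,1):B a3@(3,3):B a4@(0,3):A a5@(3,0):B
t=4: a0@(0,2):A a1@(0,1):B a2@(3,1):B a3@(3,3):B a4@(0,3):A a5@(3,0):B
t=5: a0@(0,2):A a1@(0,0):B a2@(3,1):B a3@(3,3):B a4@(0,3):A a5@(3,0):B
t=6: a0@(0,2):A a1@(0,1):B a2@(3,1):B a3@(3,3):B a4@(0,3):A a5@(3,0):B
t=7: a0@(0,2):A a1@(0,0):B a2@(3,1):B a3@(3,3):B a4@(0,3):A a5@(3,0):B
t=8: a0@(0,2):A a1@(0,1):B a2@(3,1):B a3@(3,3):B a4@(0,3):A a5@(3,0):B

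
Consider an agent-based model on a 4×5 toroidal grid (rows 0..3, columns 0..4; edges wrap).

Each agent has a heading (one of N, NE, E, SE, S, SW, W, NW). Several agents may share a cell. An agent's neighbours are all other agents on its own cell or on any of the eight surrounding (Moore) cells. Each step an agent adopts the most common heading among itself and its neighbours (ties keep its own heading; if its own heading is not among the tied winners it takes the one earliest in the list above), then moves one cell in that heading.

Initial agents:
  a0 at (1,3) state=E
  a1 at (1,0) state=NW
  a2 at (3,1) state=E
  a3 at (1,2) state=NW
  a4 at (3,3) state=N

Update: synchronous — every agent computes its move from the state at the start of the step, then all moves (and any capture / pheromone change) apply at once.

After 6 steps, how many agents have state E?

t=1: a0@(1,4):E a1@(0,4):NW a2@(3,2):E a3@(0,1):NW a4@(2,3):N
t=2: a0@(1,0):E a1@(3,3):NW a2@(3,3):E a3@(3,0):NW a4@(2,4):E
t=3: a0@(1,1):E a1@(3,4):E a2@(3,4):E a3@(2,4):NW a4@(2,0):E
t=4: a0@(1,2):E a1@(3,0):E a2@(3,0):E a3@(2,0):E a4@(2,1):E
t=5: a0@(1,3):E a1@(3,1):E a2@(3,1):E a3@(2,1):E a4@(2,2):E
t=6: a0@(1,4):E a1@(3,2):E a2@(3,2):E a3@(2,2):E a4@(2,3):E

5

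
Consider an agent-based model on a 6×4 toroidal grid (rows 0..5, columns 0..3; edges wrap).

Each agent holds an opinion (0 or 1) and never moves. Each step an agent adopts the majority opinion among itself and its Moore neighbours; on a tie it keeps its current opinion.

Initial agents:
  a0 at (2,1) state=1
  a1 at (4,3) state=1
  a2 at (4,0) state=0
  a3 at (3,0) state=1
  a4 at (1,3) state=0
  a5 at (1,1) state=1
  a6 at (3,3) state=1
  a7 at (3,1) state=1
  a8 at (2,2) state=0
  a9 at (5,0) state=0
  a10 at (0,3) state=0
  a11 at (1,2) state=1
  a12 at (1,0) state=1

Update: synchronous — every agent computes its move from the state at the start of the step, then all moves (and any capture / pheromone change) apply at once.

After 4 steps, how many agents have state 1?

t=1: a0@(2,1):1 a1@(4,3):1 a2@(4,0):1 a3@(3,0):1 a4@(1,3):0 a5@(1,1):1 a6@(3,3):1 a7@(3,1):1 a8@(2,2):1 a9@(5,0):0 a10@(0,3):0 a11@(1,2):1 a12@(1,0):1
t=2: a0@(2,1):1 a1@(4,3):1 a2@(4,0):1 a3@(3,0):1 a4@(1,3):1 a5@(1,1):1 a6@(3,3):1 a7@(3,1):1 a8@(2,2):1 a9@(5,0):0 a10@(0,3):0 a11@(1,2):1 a12@(1,0):1
t=3: a0@(2,1):1 a1@(4,3):1 a2@(4,0):1 a3@(3,0):1 a4@(1,3):1 a5@(1,1):1 a6@(3,3):1 a7@(3,1):1 a8@(2,2):1 a9@(5,0):0 a10@(0,3):1 a11@(1,2):1 a12@(1,0):1
t=4: a0@(2,1):1 a1@(4,3):1 a2@(4,0):1 a3@(3,0):1 a4@(1,3):1 a5@(1,1):1 a6@(3,3):1 a7@(3,1):1 a8@(2,2):1 a9@(5,0):1 a10@(0,3):1 a11@(1,2):1 a12@(1,0):1

13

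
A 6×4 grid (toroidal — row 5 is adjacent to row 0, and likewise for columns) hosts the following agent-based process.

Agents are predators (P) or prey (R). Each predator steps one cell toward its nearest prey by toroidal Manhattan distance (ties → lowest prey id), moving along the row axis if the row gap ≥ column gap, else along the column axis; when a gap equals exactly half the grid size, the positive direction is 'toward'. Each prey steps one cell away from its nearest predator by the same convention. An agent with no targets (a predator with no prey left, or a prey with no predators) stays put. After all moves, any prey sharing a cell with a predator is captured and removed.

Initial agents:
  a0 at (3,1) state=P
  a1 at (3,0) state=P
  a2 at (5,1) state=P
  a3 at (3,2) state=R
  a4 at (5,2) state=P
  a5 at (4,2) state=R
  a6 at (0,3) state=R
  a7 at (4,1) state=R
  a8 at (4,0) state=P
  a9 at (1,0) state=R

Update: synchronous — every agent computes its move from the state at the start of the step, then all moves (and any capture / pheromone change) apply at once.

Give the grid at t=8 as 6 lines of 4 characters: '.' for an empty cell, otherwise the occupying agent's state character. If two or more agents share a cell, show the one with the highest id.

t=1: a0@(3,2):P a1@(3,1):P a2@(4,1):P a3@(3,3):R a4@(4,2):P a6@(1,3):R a7@(5,1):R a8@(4,1):P a9@(0,0):R
t=2: a0@(3,3):P a1@(3,2):P a2@(5,1):P a3@(3,0):R a4@(3,2):P a6@(0,3):R a7@(0,1):R a8@(5,1):P a9@(1,0):R
t=3: a0@(3,0):P a1@(3,3):P a2@(0,1):P a3@(3,1):R a4@(3,3):P a6@(5,3):R a7@(1,1):R a8@(0,1):P a9@(0,0):R
t=4: a0@(3,1):P a1@(3,0):P a2@(1,1):P a3@(3,2):R a4@(3,0):P a6@(0,3):R a7@(2,1):R a8@(1,1):P a9@(0,3):R
t=5: a0@(3,2):P a1@(3,1):P a2@(2,1):P a3@(3,3):R a4@(3,1):P a6@(0,2):R a7@(1,1):R a8@(2,1):P a9@(0,2):R
t=6: a0@(3,3):P a1@(3,2):P a2@(1,1):P a3@(3,0):R a4@(3,2):P a6@(5,2):R a7@(0,1):R a8@(1,1):P a9@(5,2):R
t=7: a0@(3,0):P a1@(3,3):P a2@(0,1):P a3@(3,1):R a4@(3,3):P a6@(0,2):R a7@(5,1):R a8@(0,1):P a9@(0,2):R
t=8: a0@(3,1):P a1@(3,0):P a2@(0,2):P a3@(3,2):R a4@(3,0):P a6@(0,3):R a7@(4,1):R a8@(0,2):P a9@(0,3):R

..PR
....
....
PPR.
.R..
....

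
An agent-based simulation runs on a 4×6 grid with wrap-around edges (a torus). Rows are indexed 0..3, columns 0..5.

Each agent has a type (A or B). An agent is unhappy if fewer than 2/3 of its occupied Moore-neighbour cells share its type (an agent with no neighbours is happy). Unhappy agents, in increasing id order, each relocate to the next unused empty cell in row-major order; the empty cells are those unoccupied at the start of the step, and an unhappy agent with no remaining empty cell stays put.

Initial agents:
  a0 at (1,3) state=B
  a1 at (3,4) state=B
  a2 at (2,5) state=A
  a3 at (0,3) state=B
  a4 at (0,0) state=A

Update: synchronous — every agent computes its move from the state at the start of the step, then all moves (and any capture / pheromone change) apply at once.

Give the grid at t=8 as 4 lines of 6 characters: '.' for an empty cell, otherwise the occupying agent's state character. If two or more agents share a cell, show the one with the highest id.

t=1: a0@(1,3):B a1@(0,1):B a2@(0,2):A a3@(0,3):B a4@(0,0):A
t=2: a0@(0,4):B a1@(0,5):B a2@(1,0):A a3@(1,1):B a4@(1,2):A
t=3: a0@(0,4):B a1@(0,0):B a2@(0,1):A a3@(0,2):B a4@(0,3):A
t=4: a0@(0,5):B a1@(1,0):B a2@(1,1):A a3@(1,2):B a4@(1,3):A
t=5: a0@(0,5):B a1@(0,0):B a2@(0,1):A a3@(0,2):B a4@(0,3):A
t=6: a0@(0,5):B a1@(0,4):B a2@(1,0):A a3@(1,1):B a4@(1,2):A
t=7: a0@(0,0):B a1@(0,4):B a2@(0,1):A a3@(0,2):B a4@(0,3):A
t=8: a0@(0,5):B a1@(1,0):B a2@(1,1):A a3@(1,2):B a4@(1,3):A

.....B
BABA..
......
......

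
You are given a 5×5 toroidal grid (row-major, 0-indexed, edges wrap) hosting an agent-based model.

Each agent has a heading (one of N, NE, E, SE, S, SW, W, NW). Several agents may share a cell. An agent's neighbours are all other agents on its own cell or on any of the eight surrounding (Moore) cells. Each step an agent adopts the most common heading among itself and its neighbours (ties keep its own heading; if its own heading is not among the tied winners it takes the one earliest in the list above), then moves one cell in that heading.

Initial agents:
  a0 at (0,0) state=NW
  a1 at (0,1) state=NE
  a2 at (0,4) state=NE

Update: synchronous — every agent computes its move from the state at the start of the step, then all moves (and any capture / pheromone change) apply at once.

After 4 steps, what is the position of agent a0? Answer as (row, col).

(1, 4)

t=1: a0@(4,1):NE a1@(4,2):NE a2@(4,0):NE
t=2: a0@(3,2):NE a1@(3,3):NE a2@(3,1):NE
t=3: a0@(2,3):NE a1@(2,4):NE a2@(2,2):NE
t=4: a0@(1,4):NE a1@(1,0):NE a2@(1,3):NE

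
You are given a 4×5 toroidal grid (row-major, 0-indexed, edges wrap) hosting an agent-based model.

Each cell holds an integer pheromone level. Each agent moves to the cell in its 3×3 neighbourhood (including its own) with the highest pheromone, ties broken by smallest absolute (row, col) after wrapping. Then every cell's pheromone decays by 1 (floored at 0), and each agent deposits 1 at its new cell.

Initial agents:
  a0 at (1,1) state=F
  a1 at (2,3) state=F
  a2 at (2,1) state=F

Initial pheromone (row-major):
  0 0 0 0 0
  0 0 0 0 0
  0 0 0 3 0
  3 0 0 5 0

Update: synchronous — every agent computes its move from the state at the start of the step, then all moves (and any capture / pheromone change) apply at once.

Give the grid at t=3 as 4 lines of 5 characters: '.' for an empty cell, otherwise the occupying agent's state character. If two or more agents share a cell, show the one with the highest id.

t=1: a0@(0,0) a1@(3,3) a2@(3,0) | pheromone: 1 0 0 0 0 / 0 0 0 0 0 / 0 0 0 2 0 / 3 0 0 5 0
t=2: a0@(3,0) a1@(3,3) a2@(3,0) | pheromone: 0 0 0 0 0 / 0 0 0 0 0 / 0 0 0 1 0 / 4 0 0 5 0
t=3: a0@(3,0) a1@(3,3) a2@(3,0) | pheromone: 0 0 0 0 0 / 0 0 0 0 0 / 0 0 0 0 0 / 5 0 0 5 0

.....
.....
.....
F..F.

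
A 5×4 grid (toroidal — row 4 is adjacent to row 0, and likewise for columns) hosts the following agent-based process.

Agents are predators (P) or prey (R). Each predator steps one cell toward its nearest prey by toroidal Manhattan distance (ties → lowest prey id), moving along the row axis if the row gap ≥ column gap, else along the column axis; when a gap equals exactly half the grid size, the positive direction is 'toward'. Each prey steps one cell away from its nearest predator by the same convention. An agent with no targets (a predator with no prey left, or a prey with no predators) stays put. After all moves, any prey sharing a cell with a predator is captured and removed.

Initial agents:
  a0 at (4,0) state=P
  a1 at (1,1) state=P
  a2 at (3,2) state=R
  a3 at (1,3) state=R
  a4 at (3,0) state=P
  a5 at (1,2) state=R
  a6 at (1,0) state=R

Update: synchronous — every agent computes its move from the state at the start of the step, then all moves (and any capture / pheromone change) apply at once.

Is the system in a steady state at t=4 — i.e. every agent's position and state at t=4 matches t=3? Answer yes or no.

yes

t=1: a0@(0,0):P a1@(1,2):P a4@(3,1):P a5@(1,3):R a6@(1,3):R
t=2: a0@(1,0):P a1@(1,3):P a4@(2,1):P
t=3: (unchanged — steady state)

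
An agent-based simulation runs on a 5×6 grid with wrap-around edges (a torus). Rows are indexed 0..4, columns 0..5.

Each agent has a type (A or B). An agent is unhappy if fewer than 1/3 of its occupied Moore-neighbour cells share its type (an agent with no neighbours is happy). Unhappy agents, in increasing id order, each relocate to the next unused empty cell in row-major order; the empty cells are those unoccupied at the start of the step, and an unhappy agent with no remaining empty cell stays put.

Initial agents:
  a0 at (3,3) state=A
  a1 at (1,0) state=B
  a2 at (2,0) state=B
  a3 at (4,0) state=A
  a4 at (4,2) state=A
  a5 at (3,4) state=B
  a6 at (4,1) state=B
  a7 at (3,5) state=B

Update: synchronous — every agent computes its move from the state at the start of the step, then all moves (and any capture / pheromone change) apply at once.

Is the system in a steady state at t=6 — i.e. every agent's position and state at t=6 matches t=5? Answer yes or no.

t=1: a0@(3,3):A a1@(1,0):B a2@(2,0):B a3@(0,0):A a4@(4,2):A a5@(3,4):B a6@(0,1):B a7@(3,5):B
t=2: a0@(3,3):A a1@(1,0):B a2@(2,0):B a3@(0,2):A a4@(4,2):A a5@(3,4):B a6@(0,1):B a7@(3,5):B
t=3: (unchanged — steady state)

yes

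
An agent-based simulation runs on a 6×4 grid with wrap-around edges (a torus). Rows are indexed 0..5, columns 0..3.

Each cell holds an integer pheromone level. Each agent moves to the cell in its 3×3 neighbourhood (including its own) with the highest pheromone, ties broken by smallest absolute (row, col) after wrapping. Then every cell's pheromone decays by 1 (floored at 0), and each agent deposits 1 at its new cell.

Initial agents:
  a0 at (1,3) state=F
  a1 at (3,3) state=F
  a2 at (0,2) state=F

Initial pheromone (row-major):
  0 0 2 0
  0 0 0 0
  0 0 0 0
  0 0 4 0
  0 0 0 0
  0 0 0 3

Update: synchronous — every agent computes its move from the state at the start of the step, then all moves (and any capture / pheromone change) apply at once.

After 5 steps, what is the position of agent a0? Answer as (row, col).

(5, 3)

t=1: a0@(0,2) a1@(3,2) a2@(5,3) | pheromone: 0 0 2 0 / 0 0 0 0 / 0 0 0 0 / 0 0 4 0 / 0 0 0 0 / 0 0 0 3
t=2: a0@(5,3) a1@(3,2) a2@(5,3) | pheromone: 0 0 1 0 / 0 0 0 0 / 0 0 0 0 / 0 0 4 0 / 0 0 0 0 / 0 0 0 4
t=3: a0@(5,3) a1@(3,2) a2@(5,3) | pheromone: 0 0 0 0 / 0 0 0 0 / 0 0 0 0 / 0 0 4 0 / 0 0 0 0 / 0 0 0 5
t=4: a0@(5,3) a1@(3,2) a2@(5,3) | pheromone: 0 0 0 0 / 0 0 0 0 / 0 0 0 0 / 0 0 4 0 / 0 0 0 0 / 0 0 0 6
t=5: a0@(5,3) a1@(3,2) a2@(5,3) | pheromone: 0 0 0 0 / 0 0 0 0 / 0 0 0 0 / 0 0 4 0 / 0 0 0 0 / 0 0 0 7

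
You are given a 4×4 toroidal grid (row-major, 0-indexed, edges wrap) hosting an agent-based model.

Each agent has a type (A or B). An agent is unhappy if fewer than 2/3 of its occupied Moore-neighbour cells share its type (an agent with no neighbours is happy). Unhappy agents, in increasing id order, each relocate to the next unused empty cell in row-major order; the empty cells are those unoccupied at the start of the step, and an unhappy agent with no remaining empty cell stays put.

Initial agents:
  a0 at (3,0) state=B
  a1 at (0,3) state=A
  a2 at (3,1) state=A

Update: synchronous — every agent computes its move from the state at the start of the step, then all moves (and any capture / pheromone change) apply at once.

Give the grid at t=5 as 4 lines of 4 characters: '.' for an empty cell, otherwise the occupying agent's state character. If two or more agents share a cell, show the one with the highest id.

t=1: a0@(0,0):B a1@(0,1):A a2@(0,2):A
t=2: a0@(0,3):B a1@(1,0):A a2@(0,2):A
t=3: a0@(0,0):B a1@(0,1):A a2@(1,1):A
t=4: a0@(0,2):B a1@(0,3):A a2@(1,0):A
t=5: a0@(0,0):B a1@(0,1):A a2@(1,0):A

BA..
A...
....
....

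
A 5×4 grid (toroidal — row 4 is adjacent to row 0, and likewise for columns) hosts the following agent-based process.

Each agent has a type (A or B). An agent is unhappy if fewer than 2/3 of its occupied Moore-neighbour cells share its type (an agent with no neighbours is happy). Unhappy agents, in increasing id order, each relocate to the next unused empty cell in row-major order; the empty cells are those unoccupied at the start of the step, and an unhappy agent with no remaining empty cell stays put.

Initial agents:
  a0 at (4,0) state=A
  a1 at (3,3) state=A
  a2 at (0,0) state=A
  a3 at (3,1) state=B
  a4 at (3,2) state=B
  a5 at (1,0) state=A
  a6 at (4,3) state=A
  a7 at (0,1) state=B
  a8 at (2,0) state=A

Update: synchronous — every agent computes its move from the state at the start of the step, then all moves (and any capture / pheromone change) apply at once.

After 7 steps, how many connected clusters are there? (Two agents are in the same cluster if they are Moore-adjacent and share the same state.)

3

t=1: a0@(0,2):A a1@(3,3):A a2@(0,0):A a3@(0,3):B a4@(1,1):B a5@(1,0):A a6@(4,3):A a7@(1,2):B a8@(2,0):A
t=2: a0@(0,1):A a1@(3,3):A a2@(1,3):A a3@(2,1):B a4@(2,2):B a5@(2,3):A a6@(4,3):A a7@(1,2):B a8@(2,0):A
t=3: a0@(0,0):A a1@(3,3):A a2@(0,2):A a3@(2,1):B a4@(0,3):B a5@(1,0):A a6@(4,3):A a7@(1,1):B a8@(2,0):A
t=4: a0@(0,1):A a1@(3,3):A a2@(1,2):A a3@(1,3):B a4@(2,2):B a5@(2,3):A a6@(4,3):A a7@(3,0):B a8@(3,1):A
t=5: a0@(0,1):A a1@(0,0):A a2@(0,2):A a3@(0,3):B a4@(1,0):B a5@(1,1):A a6@(2,0):A a7@(2,1):B a8@(3,2):A
t=6: a0@(0,1):A a1@(1,2):A a2@(0,2):A a3@(1,3):B a4@(2,2):B a5@(1,1):A a6@(2,3):A a7@(3,0):B a8@(3,1):A
t=7: a0@(0,1):A a1@(1,2):A a2@(0,2):A a3@(0,0):B a4@(0,3):B a5@(1,1):A a6@(1,0):A a7@(2,0):B a8@(2,1):A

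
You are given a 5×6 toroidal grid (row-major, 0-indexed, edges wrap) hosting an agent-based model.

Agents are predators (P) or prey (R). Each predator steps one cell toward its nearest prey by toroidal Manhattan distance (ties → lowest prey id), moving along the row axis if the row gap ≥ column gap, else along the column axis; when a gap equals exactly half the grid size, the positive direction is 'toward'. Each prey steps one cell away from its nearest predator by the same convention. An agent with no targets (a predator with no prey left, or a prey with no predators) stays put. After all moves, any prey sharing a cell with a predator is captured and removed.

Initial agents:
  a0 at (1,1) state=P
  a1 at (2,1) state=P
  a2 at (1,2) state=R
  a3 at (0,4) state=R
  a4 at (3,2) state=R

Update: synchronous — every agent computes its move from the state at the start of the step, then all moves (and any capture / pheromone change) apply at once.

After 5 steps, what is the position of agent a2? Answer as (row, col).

(1, 1)

t=1: a0@(1,2):P a1@(1,1):P a2@(1,3):R a3@(0,3):R a4@(4,2):R
t=2: a0@(1,3):P a1@(1,2):P a2@(1,4):R a3@(4,3):R a4@(3,2):R
t=3: a0@(1,4):P a1@(1,3):P a2@(1,5):R a3@(3,3):R a4@(4,2):R
t=4: a0@(1,5):P a1@(1,4):P a2@(1,0):R a3@(4,3):R a4@(3,2):R
t=5: a0@(1,0):P a1@(1,5):P a2@(1,1):R a3@(3,3):R a4@(4,2):R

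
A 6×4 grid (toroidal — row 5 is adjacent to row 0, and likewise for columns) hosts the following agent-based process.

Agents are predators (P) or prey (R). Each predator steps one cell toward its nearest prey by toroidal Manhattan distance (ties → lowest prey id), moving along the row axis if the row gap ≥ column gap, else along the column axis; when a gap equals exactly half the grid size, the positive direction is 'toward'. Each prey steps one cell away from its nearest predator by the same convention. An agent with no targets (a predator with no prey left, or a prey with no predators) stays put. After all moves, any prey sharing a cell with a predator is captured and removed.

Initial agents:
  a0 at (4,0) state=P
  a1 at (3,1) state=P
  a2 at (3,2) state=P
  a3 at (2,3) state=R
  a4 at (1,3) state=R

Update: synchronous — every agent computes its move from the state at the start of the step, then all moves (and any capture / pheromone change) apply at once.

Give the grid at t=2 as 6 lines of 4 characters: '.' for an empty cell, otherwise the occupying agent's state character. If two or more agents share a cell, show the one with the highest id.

...R
..P.
P.P.
....
....
...R

t=1: a0@(3,0):P a1@(3,2):P a2@(2,2):P a3@(1,3):R a4@(0,3):R
t=2: a0@(2,0):P a1@(2,2):P a2@(1,2):P a3@(0,3):R a4@(5,3):R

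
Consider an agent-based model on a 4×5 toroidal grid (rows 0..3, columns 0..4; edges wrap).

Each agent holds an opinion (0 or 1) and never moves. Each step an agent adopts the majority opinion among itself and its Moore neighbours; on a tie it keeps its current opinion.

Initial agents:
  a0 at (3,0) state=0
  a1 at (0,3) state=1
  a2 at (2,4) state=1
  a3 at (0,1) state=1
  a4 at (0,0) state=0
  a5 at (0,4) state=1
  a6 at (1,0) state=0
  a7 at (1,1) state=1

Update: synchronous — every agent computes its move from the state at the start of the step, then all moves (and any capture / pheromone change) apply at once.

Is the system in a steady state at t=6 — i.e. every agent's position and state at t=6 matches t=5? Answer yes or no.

t=1: a0@(3,0):1 a1@(0,3):1 a2@(2,4):0 a3@(0,1):0 a4@(0,0):0 a5@(0,4):0 a6@(1,0):1 a7@(1,1):1
t=2: a0@(3,0):0 a1@(0,3):1 a2@(2,4):1 a3@(0,1):1 a4@(0,0):0 a5@(0,4):1 a6@(1,0):0 a7@(1,1):1
t=3: a0@(3,0):1 a1@(0,3):1 a2@(2,4):0 a3@(0,1):0 a4@(0,0):0 a5@(0,4):0 a6@(1,0):1 a7@(1,1):1
t=4: a0@(3,0):0 a1@(0,3):1 a2@(2,4):1 a3@(0,1):1 a4@(0,0):0 a5@(0,4):1 a6@(1,0):0 a7@(1,1):1
t=5: a0@(3,0):1 a1@(0,3):1 a2@(2,4):0 a3@(0,1):0 a4@(0,0):0 a5@(0,4):0 a6@(1,0):1 a7@(1,1):1
t=6: a0@(3,0):0 a1@(0,3):1 a2@(2,4):1 a3@(0,1):1 a4@(0,0):0 a5@(0,4):1 a6@(1,0):0 a7@(1,1):1

no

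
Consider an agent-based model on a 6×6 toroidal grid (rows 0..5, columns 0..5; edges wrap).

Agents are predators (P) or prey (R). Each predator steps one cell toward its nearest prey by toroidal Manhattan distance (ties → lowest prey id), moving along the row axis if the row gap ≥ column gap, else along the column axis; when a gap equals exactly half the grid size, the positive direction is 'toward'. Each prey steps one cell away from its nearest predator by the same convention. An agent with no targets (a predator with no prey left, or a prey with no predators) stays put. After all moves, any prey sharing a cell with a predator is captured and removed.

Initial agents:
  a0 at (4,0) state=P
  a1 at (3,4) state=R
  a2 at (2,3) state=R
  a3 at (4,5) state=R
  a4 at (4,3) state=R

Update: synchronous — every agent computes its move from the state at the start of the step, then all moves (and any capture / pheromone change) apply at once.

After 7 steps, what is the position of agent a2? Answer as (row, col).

t=1: a0@(4,5):P a1@(3,3):R a2@(2,2):R a3@(4,4):R a4@(4,2):R
t=2: a0@(4,4):P a1@(3,2):R a2@(2,1):R a3@(4,3):R a4@(4,1):R
t=3: a0@(4,3):P a1@(3,1):R a2@(2,0):R a3@(4,2):R a4@(4,0):R
t=4: a0@(4,2):P a1@(3,0):R a2@(2,5):R a3@(4,1):R a4@(4,5):R
t=5: a0@(4,1):P a1@(3,5):R a2@(2,4):R a3@(4,0):R a4@(4,4):R
t=6: a0@(4,0):P a1@(3,4):R a2@(2,3):R a3@(4,5):R a4@(4,3):R
t=7: a0@(4,5):P a1@(3,3):R a2@(2,2):R a3@(4,4):R a4@(4,2):R

(2, 2)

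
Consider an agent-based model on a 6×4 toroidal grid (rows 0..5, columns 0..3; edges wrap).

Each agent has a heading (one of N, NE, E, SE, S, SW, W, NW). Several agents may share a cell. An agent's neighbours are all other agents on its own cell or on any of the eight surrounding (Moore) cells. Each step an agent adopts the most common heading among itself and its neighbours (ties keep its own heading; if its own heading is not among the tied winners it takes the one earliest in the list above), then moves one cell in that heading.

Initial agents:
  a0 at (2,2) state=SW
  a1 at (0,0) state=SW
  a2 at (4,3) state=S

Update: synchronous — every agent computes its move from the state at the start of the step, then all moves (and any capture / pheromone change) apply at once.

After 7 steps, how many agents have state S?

t=1: a0@(3,1):SW a1@(1,3):SW a2@(5,3):S
t=2: a0@(4,0):SW a1@(2,2):SW a2@(0,3):S
t=3: a0@(5,3):SW a1@(3,1):SW a2@(1,3):S
t=4: a0@(0,2):SW a1@(4,0):SW a2@(2,3):S
t=5: a0@(1,1):SW a1@(5,3):SW a2@(3,3):S
t=6: a0@(2,0):SW a1@(0,2):SW a2@(4,3):S
t=7: a0@(3,3):SW a1@(1,1):SW a2@(5,3):S

1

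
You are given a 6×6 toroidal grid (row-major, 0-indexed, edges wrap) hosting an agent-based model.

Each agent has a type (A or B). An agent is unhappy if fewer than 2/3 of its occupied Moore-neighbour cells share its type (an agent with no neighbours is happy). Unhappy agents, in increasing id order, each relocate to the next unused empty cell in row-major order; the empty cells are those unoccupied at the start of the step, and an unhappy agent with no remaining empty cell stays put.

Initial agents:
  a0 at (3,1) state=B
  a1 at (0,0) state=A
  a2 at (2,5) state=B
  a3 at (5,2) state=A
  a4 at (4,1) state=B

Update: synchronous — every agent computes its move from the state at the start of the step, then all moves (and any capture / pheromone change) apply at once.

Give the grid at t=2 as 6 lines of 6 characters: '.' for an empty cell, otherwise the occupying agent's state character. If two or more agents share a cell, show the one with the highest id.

t=1: a0@(3,1):B a1@(0,0):A a2@(2,5):B a3@(0,1):A a4@(0,2):B
t=2: a0@(3,1):B a1@(0,0):A a2@(2,5):B a3@(0,3):A a4@(0,4):B

A..AB.
......
.....B
.B....
......
......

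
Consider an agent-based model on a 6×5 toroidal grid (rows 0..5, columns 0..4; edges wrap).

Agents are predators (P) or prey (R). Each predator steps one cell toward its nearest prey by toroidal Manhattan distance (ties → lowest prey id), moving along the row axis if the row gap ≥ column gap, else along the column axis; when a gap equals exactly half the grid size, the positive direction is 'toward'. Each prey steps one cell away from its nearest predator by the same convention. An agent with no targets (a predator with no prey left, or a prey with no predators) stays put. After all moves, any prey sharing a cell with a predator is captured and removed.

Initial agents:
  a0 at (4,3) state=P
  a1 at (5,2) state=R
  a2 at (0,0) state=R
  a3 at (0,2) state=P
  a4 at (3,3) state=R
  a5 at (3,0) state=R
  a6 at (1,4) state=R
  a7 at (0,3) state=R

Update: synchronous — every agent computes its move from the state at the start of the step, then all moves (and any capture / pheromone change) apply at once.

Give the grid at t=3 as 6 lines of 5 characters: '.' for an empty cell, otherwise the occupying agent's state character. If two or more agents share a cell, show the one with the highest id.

t=1: a0@(3,3):P a1@(4,2):R a2@(0,4):R a3@(5,2):P a4@(2,3):R a5@(3,1):R a6@(1,0):R a7@(0,4):R
t=2: a0@(2,3):P a1@(3,2):R a2@(0,0):R a3@(4,2):P a4@(1,3):R a5@(3,0):R a6@(0,0):R a7@(0,0):R
t=3: a0@(1,3):P a1@(2,2):R a2@(5,0):R a3@(3,2):P a4@(0,3):R a5@(3,1):R a6@(5,0):R a7@(5,0):R

...R.
...P.
..R..
.RP..
.....
R....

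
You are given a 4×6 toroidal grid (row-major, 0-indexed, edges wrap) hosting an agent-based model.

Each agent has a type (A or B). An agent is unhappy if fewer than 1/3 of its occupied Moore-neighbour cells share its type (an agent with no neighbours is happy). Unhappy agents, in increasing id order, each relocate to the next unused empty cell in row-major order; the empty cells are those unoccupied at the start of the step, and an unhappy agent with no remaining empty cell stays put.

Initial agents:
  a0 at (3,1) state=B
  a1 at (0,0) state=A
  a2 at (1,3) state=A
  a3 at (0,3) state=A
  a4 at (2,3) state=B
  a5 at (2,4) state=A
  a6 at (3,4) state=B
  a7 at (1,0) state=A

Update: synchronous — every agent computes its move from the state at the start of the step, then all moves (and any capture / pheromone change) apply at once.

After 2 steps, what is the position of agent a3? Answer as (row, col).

(0, 3)

t=1: a0@(0,1):B a1@(0,0):A a2@(1,3):A a3@(0,3):A a4@(2,3):B a5@(2,4):A a6@(3,4):B a7@(1,0):A
t=2: a0@(0,2):B a1@(0,0):A a2@(1,3):A a3@(0,3):A a4@(2,3):B a5@(2,4):A a6@(3,4):B a7@(1,0):A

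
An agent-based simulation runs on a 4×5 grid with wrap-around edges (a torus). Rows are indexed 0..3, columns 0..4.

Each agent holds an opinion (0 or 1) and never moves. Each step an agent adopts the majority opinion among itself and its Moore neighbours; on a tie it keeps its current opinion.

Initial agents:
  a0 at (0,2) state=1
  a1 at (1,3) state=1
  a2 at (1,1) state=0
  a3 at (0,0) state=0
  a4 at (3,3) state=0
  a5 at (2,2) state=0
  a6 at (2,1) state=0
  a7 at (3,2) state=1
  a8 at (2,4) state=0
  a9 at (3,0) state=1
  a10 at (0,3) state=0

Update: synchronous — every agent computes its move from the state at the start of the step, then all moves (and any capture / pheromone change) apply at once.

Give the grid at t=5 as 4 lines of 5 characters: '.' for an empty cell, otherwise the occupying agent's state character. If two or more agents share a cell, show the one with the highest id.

0.00.
.0.0.
.00.0
0.00.

t=1: a0@(0,2):1 a1@(1,3):0 a2@(1,1):0 a3@(0,0):0 a4@(3,3):0 a5@(2,2):0 a6@(2,1):0 a7@(3,2):0 a8@(2,4):0 a9@(3,0):0 a10@(0,3):1
t=2: a0@(0,2):0 a1@(1,3):0 a2@(1,1):0 a3@(0,0):0 a4@(3,3):0 a5@(2,2):0 a6@(2,1):0 a7@(3,2):0 a8@(2,4):0 a9@(3,0):0 a10@(0,3):0
t=3: (unchanged — steady state)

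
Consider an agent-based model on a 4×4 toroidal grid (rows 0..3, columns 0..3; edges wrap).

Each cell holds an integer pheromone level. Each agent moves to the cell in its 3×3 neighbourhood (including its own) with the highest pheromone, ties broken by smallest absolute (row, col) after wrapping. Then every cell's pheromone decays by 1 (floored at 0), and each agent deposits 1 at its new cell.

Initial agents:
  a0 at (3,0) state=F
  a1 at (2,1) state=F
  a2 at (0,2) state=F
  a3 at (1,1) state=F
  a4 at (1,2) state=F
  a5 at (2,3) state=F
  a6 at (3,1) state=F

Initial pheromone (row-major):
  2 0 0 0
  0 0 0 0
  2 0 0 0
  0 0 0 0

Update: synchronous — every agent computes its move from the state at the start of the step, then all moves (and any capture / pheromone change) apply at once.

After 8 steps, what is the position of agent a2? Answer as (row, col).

(0, 0)

t=1: a0@(0,0) a1@(2,0) a2@(0,1) a3@(0,0) a4@(0,1) a5@(2,0) a6@(0,0) | pheromone: 4 2 0 0 / 0 0 0 0 / 3 0 0 0 / 0 0 0 0
t=2: a0@(0,0) a1@(2,0) a2@(0,0) a3@(0,0) a4@(0,0) a5@(2,0) a6@(0,0) | pheromone: 8 1 0 0 / 0 0 0 0 / 4 0 0 0 / 0 0 0 0
t=3: a0@(0,0) a1@(2,0) a2@(0,0) a3@(0,0) a4@(0,0) a5@(2,0) a6@(0,0) | pheromone: 12 0 0 0 / 0 0 0 0 / 5 0 0 0 / 0 0 0 0
t=4: a0@(0,0) a1@(2,0) a2@(0,0) a3@(0,0) a4@(0,0) a5@(2,0) a6@(0,0) | pheromone: 16 0 0 0 / 0 0 0 0 / 6 0 0 0 / 0 0 0 0
t=5: a0@(0,0) a1@(2,0) a2@(0,0) a3@(0,0) a4@(0,0) a5@(2,0) a6@(0,0) | pheromone: 20 0 0 0 / 0 0 0 0 / 7 0 0 0 / 0 0 0 0
t=6: a0@(0,0) a1@(2,0) a2@(0,0) a3@(0,0) a4@(0,0) a5@(2,0) a6@(0,0) | pheromone: 24 0 0 0 / 0 0 0 0 / 8 0 0 0 / 0 0 0 0
t=7: a0@(0,0) a1@(2,0) a2@(0,0) a3@(0,0) a4@(0,0) a5@(2,0) a6@(0,0) | pheromone: 28 0 0 0 / 0 0 0 0 / 9 0 0 0 / 0 0 0 0
t=8: a0@(0,0) a1@(2,0) a2@(0,0) a3@(0,0) a4@(0,0) a5@(2,0) a6@(0,0) | pheromone: 32 0 0 0 / 0 0 0 0 / 10 0 0 0 / 0 0 0 0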